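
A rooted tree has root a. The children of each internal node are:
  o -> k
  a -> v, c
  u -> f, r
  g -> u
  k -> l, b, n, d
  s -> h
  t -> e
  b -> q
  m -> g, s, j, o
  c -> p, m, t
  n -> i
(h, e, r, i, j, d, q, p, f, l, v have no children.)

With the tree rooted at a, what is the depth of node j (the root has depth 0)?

Climbing from j to the root: j → m → c → a. That's 3 steps.

3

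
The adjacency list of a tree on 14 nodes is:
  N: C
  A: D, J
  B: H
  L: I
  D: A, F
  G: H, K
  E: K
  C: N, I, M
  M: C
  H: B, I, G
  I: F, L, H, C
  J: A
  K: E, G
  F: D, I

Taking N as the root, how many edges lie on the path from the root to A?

5

N → C → I → F → D → A — 5 edges.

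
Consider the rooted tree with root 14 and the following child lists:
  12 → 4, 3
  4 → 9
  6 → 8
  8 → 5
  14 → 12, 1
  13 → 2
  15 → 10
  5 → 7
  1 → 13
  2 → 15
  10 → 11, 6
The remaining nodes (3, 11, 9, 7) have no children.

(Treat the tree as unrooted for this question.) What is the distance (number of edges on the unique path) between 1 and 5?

The path is 1 - 13 - 2 - 15 - 10 - 6 - 8 - 5, which has 7 edges.

7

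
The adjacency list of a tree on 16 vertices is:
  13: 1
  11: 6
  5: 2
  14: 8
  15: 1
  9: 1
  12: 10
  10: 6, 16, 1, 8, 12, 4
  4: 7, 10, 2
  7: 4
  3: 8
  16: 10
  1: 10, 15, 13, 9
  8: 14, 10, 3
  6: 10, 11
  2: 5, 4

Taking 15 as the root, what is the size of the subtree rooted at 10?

12

10's subtree: {10, 4, 8, 12, 6, 16, 2, 7, 3, 14, 11, 5}, size 12.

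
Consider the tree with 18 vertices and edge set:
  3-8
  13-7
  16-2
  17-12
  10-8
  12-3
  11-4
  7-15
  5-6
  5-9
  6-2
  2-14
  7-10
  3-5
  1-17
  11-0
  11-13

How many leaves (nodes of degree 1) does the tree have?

Degree-1 nodes: 0, 1, 4, 9, 14, 15, 16 — 7 of them.

7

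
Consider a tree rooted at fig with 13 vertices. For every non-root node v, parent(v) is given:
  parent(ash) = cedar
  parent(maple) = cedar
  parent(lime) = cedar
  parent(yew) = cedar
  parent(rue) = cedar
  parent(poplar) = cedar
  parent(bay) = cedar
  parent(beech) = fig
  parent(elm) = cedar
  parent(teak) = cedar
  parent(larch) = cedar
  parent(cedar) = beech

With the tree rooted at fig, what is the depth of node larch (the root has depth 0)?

Climbing from larch to the root: larch – cedar – beech – fig. That's 3 steps.

3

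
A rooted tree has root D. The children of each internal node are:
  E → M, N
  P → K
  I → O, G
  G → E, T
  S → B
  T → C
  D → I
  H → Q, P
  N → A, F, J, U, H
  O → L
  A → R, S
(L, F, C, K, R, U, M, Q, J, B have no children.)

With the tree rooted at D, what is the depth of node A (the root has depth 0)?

Path from D to A: D – I – G – E – N – A, which has 5 edges.

5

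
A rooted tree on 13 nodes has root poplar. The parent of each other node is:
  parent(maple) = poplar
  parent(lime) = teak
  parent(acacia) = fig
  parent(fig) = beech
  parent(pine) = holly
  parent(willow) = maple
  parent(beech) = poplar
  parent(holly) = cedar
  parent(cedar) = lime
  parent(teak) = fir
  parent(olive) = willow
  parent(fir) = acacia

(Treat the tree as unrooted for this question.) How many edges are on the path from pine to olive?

Walking from pine: pine - holly - cedar - lime - teak - fir - acacia - fig - beech - poplar - maple - willow - olive. Length 12.

12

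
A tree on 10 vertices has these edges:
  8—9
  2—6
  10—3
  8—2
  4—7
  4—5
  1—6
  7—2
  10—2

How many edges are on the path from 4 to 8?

3

Walking from 4: 4–7–2–8. Length 3.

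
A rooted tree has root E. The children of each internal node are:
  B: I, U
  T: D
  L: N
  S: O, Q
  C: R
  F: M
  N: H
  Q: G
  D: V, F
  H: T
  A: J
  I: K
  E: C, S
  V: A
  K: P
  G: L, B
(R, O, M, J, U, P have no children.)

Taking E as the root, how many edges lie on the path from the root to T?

Path from E to T: E → S → Q → G → L → N → H → T, which has 7 edges.

7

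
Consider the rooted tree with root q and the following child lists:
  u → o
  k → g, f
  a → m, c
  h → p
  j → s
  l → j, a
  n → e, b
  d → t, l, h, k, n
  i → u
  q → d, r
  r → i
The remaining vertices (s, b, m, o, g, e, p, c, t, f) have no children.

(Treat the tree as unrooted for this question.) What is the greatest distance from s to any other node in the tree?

The node farthest from s is o, via s-j-l-d-q-r-i-u-o — 8 edges.

8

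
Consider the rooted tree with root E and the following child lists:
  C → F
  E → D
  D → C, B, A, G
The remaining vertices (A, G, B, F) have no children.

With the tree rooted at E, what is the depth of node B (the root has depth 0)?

2

E → D → B — 2 edges.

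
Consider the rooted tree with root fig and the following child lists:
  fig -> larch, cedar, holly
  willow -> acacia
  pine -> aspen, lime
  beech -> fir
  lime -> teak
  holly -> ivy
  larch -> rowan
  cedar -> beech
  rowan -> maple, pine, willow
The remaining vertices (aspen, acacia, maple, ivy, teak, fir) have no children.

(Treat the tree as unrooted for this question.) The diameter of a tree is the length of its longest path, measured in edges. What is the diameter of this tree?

8

A longest path is teak - lime - pine - rowan - larch - fig - cedar - beech - fir, with 8 edges.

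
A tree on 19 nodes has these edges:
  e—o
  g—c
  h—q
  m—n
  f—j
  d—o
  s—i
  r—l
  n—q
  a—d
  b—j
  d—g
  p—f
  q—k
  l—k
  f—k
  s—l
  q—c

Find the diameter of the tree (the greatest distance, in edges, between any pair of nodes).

9

Starting from e, a farthest node is i at distance 9.
One longest path: e – o – d – g – c – q – k – l – s – i.
So the diameter is 9.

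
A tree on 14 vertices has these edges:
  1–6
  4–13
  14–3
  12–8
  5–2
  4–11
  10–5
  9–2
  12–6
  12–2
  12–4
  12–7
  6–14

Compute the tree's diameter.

BFS from 3 reaches 10 last, at distance 6; BFS from 10 confirms no node is farther.
Path: 3 – 14 – 6 – 12 – 2 – 5 – 10.

6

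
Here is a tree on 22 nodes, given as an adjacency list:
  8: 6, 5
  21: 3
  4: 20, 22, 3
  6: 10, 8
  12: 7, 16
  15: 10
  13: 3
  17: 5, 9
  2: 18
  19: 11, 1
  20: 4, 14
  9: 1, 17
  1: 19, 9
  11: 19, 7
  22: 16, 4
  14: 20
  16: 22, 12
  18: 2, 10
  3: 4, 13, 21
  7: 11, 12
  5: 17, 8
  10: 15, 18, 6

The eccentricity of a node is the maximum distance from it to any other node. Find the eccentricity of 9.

A farthest node from 9 is 21 (13, 14 also at distance 10).
The path 9–1–19–11–7–12–16–22–4–3–21 has 10 edges.

10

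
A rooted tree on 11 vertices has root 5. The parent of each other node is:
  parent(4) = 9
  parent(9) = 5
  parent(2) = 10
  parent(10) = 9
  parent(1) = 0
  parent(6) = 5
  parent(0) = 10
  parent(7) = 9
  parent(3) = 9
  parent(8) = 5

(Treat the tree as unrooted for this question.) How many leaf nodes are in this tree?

7

Exactly 7 nodes have a single neighbour: 1, 2, 3, 4, 6, 7, 8.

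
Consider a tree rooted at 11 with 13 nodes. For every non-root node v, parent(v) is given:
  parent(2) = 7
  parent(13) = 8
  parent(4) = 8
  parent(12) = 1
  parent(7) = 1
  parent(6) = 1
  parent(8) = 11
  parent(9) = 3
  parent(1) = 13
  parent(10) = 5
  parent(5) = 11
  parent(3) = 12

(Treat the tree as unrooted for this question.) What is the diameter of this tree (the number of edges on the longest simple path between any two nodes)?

8

BFS from 10 reaches 9 last, at distance 8; BFS from 9 confirms no node is farther.
Path: 10-5-11-8-13-1-12-3-9.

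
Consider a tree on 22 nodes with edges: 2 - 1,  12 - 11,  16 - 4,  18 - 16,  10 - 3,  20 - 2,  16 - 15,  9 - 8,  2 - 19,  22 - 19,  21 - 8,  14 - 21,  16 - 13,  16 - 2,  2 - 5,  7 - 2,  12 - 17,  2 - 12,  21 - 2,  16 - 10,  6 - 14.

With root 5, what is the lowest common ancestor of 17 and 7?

2

17's ancestor chain is 17, 12, 2, 5 and 7's is 7, 2, 5; they first meet at 2.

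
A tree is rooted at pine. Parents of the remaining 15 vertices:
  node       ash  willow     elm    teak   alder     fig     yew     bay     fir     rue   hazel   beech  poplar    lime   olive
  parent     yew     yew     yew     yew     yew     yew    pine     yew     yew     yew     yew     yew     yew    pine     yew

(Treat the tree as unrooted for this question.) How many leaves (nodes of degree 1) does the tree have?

14

Exactly 14 nodes have a single neighbour: alder, ash, bay, beech, elm, fig, fir, hazel, lime, olive, poplar, rue, teak, willow.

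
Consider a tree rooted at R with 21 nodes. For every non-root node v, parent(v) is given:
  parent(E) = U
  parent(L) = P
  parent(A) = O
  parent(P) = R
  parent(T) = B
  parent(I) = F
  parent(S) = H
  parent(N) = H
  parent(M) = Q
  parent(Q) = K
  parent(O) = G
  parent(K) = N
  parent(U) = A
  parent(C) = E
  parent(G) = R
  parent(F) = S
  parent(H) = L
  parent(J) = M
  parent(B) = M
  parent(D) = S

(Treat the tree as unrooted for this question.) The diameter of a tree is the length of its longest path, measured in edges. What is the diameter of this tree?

15

A longest path is C - E - U - A - O - G - R - P - L - H - N - K - Q - M - B - T, with 15 edges.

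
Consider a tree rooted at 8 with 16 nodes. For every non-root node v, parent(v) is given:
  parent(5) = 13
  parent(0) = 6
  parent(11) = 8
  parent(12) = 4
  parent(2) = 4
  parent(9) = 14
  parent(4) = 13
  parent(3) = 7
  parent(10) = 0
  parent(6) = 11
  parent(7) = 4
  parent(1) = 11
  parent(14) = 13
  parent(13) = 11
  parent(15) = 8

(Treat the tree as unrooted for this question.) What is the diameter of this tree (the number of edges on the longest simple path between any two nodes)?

A longest path is 3 – 7 – 4 – 13 – 11 – 6 – 0 – 10, with 7 edges.

7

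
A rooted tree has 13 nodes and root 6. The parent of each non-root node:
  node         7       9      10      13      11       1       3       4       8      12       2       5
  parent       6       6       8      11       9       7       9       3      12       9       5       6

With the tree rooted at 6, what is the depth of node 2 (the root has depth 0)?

2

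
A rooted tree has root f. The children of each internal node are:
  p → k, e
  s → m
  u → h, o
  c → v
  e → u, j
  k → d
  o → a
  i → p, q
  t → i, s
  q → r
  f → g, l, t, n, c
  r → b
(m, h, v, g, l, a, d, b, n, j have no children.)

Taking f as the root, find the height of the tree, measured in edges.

A deepest node is a, reached by f–t–i–p–e–u–o–a.
That path has 7 edges, so the height is 7.

7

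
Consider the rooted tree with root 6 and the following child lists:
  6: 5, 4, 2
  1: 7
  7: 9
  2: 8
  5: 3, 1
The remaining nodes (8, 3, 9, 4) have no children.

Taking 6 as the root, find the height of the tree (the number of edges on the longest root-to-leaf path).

4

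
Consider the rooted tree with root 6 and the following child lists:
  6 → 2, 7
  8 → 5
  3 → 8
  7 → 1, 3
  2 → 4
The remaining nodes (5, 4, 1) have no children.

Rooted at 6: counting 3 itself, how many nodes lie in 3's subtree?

3

3's subtree: {3, 8, 5}, size 3.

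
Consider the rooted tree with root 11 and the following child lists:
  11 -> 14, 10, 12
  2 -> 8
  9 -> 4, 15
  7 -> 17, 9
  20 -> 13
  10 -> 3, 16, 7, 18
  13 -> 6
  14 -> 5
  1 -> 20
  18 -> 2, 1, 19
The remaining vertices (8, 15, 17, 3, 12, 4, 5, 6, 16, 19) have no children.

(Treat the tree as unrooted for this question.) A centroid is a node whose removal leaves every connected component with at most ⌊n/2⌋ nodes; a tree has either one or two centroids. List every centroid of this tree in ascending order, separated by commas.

If 10 is removed the pieces have sizes 8, 5, 4, 1, 1, all ≤ ⌊20/2⌋ = 10.
Every other node leaves some component of size > 10, so the centroid is unique.

10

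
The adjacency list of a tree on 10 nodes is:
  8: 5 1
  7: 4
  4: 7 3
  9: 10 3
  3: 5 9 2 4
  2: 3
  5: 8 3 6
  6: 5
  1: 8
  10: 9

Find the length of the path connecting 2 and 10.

Walking from 2: 2 – 3 – 9 – 10. Length 3.

3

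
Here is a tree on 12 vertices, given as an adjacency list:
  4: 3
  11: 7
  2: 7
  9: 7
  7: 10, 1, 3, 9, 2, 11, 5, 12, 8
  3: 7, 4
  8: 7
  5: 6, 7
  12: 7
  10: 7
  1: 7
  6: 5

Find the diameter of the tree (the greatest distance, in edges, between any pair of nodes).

Starting from 4, a farthest node is 6 at distance 4.
One longest path: 4-3-7-5-6.
So the diameter is 4.

4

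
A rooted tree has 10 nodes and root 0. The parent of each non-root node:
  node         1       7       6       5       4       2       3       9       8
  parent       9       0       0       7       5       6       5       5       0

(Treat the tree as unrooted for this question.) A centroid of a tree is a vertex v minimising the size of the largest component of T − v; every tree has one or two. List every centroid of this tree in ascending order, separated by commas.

If 7 is removed the pieces have sizes 5, 4, all ≤ ⌊10/2⌋ = 5.
Its neighbour 5 also leaves a largest component of size 5, so both are centroids.

5, 7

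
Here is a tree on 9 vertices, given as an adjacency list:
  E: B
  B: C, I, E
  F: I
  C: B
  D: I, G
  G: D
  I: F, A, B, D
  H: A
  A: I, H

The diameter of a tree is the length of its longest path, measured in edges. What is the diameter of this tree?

BFS from G reaches H last, at distance 4; BFS from H confirms no node is farther.
Path: G-D-I-A-H.

4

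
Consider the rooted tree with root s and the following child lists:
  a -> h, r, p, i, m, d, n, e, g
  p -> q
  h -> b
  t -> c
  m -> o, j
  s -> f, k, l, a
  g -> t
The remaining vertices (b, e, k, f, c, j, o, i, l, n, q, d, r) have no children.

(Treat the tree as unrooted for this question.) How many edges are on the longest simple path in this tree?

BFS from c reaches b last, at distance 5; BFS from b confirms no node is farther.
Path: c – t – g – a – h – b.

5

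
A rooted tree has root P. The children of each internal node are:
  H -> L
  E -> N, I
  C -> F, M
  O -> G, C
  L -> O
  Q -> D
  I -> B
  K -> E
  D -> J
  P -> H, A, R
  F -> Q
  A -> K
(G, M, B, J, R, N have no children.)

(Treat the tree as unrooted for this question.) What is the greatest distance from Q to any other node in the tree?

11

Distances from Q peak at 11, attained at B.
Q-F-C-O-L-H-P-A-K-E-I-B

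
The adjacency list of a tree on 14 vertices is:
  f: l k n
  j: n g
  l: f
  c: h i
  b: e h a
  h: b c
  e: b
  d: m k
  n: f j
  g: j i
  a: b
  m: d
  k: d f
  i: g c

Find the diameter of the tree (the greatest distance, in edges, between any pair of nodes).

11

Starting from a, a farthest node is m at distance 11.
One longest path: a – b – h – c – i – g – j – n – f – k – d – m.
So the diameter is 11.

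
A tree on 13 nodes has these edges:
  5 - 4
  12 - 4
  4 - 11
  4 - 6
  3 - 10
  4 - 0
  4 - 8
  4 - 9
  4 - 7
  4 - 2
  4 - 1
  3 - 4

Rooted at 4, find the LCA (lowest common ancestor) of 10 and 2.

Path 10→root: 10 3 4; path 2→root: 2 4.
First common node: 4.

4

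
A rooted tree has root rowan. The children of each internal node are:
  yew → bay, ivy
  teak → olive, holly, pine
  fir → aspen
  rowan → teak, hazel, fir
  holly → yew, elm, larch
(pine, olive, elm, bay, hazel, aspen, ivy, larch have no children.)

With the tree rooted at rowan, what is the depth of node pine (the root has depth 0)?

2

Path from rowan to pine: rowan–teak–pine, which has 2 edges.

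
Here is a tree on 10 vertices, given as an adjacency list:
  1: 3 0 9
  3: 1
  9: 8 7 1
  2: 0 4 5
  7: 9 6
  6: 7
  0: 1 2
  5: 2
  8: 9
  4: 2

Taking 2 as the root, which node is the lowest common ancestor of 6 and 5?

6's ancestor chain is 6, 7, 9, 1, 0, 2 and 5's is 5, 2; they first meet at 2.

2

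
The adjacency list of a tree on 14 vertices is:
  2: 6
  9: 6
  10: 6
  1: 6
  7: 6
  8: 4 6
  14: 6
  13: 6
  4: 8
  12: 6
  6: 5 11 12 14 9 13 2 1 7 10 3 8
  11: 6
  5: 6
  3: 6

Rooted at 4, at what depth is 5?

3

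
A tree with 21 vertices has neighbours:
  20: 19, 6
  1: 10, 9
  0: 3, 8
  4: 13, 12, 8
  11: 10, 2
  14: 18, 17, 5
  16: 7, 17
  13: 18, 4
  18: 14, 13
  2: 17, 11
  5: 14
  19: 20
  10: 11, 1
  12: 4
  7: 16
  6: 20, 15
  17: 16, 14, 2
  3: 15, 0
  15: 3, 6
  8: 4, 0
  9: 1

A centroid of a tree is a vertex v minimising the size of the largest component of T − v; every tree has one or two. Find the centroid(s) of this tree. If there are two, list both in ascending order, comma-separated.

18

Removing 18 splits the tree into components of sizes 10, 10; the largest is 10 ≤ ⌊21/2⌋ = 10.
No neighbour of 18 does as well, so 18 is the unique centroid.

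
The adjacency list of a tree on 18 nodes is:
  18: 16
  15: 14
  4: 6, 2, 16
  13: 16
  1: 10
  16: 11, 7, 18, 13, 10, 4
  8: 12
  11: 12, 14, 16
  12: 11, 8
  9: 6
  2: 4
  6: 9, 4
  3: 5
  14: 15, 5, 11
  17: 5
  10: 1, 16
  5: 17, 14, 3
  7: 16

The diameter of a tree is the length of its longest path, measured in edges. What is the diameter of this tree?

7

BFS from 3 reaches 9 last, at distance 7; BFS from 9 confirms no node is farther.
Path: 3 – 5 – 14 – 11 – 16 – 4 – 6 – 9.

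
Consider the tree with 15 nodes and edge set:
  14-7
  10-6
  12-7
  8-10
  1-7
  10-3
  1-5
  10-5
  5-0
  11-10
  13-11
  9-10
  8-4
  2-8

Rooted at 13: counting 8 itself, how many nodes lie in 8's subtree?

3

8's subtree: {8, 2, 4}, size 3.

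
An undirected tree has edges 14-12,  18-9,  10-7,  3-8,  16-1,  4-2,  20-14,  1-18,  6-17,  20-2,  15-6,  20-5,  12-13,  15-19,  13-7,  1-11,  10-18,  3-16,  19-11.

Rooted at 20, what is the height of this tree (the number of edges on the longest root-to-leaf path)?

The longest root-to-leaf path is 20 – 14 – 12 – 13 – 7 – 10 – 18 – 1 – 11 – 19 – 15 – 6 – 17 (12 edges).

12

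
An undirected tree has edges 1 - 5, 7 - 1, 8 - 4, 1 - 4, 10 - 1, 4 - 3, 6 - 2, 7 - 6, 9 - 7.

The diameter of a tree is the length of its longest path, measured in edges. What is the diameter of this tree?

5

A longest path is 8 – 4 – 1 – 7 – 6 – 2, with 5 edges.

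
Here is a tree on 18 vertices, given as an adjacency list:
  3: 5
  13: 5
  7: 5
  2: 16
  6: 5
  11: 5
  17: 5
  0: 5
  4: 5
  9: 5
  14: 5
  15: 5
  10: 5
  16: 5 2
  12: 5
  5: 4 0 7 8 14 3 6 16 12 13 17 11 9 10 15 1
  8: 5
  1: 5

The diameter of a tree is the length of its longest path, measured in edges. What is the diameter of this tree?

A longest path is 2–16–5–9, with 3 edges.

3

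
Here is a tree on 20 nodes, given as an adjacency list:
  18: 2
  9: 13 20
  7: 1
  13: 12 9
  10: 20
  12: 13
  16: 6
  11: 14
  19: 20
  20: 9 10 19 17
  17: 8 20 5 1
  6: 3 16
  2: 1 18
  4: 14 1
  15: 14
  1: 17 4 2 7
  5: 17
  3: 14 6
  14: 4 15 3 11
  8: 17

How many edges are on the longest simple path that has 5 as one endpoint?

7

The node farthest from 5 is 16, via 5 – 17 – 1 – 4 – 14 – 3 – 6 – 16 — 7 edges.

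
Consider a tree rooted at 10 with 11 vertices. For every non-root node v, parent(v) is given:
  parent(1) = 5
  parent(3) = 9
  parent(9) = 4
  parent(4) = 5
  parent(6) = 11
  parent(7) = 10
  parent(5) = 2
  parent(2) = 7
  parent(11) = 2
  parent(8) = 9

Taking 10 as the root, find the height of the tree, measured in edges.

A deepest node is 8, reached by 10-7-2-5-4-9-8.
That path has 6 edges, so the height is 6.

6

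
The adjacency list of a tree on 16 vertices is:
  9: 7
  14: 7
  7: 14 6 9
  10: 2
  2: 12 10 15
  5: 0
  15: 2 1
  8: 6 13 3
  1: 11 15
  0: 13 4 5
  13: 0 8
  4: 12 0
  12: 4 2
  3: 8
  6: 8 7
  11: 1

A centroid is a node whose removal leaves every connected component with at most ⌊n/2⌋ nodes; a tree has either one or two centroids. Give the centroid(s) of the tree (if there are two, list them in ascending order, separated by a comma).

Delete 0: the remaining components have sizes 7, 7, 1. Max 7 ≤ 8, so 0 is a centroid.
No neighbour of 0 does as well, so 0 is the unique centroid.

0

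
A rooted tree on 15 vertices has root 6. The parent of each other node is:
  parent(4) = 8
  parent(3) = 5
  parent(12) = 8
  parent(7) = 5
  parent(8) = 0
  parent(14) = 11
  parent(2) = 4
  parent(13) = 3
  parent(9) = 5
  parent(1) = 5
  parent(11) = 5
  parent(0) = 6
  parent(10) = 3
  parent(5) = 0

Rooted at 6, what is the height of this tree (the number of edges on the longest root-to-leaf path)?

4

A deepest node is 13, reached by 6 → 0 → 5 → 3 → 13.
That path has 4 edges, so the height is 4.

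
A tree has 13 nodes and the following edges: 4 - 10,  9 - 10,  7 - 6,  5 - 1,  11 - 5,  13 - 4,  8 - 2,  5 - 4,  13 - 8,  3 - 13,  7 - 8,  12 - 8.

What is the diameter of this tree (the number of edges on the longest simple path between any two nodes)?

BFS from 9 reaches 6 last, at distance 6; BFS from 6 confirms no node is farther.
Path: 9 – 10 – 4 – 13 – 8 – 7 – 6.

6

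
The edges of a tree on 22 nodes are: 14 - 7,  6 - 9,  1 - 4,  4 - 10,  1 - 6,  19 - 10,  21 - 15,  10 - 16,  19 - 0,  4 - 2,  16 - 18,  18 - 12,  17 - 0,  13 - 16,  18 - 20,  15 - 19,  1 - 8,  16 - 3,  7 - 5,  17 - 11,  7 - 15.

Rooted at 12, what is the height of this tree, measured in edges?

7

14 sits deepest: 12-18-16-10-19-15-7-14 — 7 edges from the root.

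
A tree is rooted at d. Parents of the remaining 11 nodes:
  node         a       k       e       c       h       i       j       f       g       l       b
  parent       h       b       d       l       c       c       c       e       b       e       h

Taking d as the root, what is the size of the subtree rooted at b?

3

b's subtree: {b, g, k}, size 3.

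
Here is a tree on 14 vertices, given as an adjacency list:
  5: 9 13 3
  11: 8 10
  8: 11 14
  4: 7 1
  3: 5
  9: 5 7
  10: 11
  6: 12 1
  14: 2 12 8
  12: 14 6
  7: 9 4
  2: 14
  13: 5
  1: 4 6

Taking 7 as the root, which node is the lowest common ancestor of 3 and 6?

7

Path 3→root: 3 5 9 7; path 6→root: 6 1 4 7.
First common node: 7.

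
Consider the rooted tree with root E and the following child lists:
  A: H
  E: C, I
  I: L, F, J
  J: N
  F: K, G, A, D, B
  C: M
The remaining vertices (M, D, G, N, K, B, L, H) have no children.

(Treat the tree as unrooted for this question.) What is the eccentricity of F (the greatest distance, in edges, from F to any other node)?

4

The node farthest from F is M, via F – I – E – C – M — 4 edges.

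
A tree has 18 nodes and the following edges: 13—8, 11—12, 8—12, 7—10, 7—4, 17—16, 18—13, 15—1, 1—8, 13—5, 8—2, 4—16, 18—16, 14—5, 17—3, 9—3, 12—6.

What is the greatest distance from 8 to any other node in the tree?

The node farthest from 8 is 9 (10 also at distance 6), via 8–13–18–16–17–3–9 — 6 edges.

6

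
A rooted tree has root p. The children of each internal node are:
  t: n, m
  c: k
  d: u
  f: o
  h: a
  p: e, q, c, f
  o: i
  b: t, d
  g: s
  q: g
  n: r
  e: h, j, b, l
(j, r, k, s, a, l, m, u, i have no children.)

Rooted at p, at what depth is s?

3

Path from p to s: p–q–g–s, which has 3 edges.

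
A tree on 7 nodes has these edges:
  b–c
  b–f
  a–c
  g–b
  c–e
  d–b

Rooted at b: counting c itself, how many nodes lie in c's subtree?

The subtree rooted at c contains: c, e, a — 3 nodes.

3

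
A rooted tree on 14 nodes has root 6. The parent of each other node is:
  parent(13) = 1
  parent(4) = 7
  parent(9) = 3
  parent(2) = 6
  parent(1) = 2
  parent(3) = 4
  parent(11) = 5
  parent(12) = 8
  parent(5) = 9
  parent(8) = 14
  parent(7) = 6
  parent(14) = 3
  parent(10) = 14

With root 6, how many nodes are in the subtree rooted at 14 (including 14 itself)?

14's subtree: {14, 10, 8, 12}, size 4.

4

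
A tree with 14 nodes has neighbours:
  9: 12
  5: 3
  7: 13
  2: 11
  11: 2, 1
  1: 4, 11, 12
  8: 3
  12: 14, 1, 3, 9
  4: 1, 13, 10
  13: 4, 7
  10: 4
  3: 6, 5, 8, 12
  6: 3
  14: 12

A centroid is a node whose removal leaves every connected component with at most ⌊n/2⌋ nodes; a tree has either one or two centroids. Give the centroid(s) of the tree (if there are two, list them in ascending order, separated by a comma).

Removing 12 splits the tree into components of sizes 7, 4, 1, 1; the largest is 7 ≤ ⌊14/2⌋ = 7.
1 is adjacent to 12 and is also a centroid (the largest component after removing it is likewise 7).

1, 12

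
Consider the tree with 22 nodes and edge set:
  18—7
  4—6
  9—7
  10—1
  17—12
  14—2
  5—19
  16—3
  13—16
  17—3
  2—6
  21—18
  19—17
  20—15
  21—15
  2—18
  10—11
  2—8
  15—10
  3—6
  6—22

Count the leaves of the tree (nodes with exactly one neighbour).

11

The leaves are 1, 4, 5, 8, 9, 11, 12, 13, 14, 20, 22.
That is 11 leaves.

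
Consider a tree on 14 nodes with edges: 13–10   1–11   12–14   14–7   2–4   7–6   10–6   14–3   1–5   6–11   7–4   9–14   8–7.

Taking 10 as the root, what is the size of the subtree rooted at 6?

12

6's subtree: {6, 7, 11, 14, 8, 4, 1, 3, 9, 12, 2, 5}, size 12.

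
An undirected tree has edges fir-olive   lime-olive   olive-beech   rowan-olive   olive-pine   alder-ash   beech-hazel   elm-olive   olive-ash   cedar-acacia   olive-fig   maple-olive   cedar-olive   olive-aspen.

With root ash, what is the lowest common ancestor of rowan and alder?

ash

rowan's ancestor chain is rowan, olive, ash and alder's is alder, ash; they first meet at ash.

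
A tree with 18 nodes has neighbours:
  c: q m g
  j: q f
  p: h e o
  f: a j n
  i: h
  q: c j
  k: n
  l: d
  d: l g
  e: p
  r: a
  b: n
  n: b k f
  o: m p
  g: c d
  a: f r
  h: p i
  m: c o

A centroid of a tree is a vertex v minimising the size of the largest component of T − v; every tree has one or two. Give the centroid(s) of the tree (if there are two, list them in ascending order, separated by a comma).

Removing c splits the tree into components of sizes 8, 6, 3; the largest is 8 ≤ ⌊18/2⌋ = 9.
Every other node leaves some component of size > 9, so the centroid is unique.

c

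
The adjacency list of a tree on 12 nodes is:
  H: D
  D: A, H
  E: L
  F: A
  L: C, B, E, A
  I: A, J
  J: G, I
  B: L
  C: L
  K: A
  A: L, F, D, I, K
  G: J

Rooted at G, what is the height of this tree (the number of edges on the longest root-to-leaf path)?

5

The longest root-to-leaf path is G-J-I-A-L-C (5 edges).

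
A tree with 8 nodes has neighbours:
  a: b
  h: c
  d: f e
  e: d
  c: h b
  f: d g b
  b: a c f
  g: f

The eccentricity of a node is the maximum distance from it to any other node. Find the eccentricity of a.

Distances from a peak at 4, attained at e.
a-b-f-d-e

4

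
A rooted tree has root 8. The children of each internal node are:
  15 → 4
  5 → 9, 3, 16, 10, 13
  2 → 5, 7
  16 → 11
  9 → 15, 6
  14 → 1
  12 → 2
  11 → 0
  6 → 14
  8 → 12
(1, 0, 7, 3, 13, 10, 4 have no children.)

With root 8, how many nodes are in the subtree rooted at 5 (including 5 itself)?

Descendants of 5 (including itself): 5, 9, 16, 10, 13, 3, 15, 6, 11, 4, 14, 0, 1. That's 13.

13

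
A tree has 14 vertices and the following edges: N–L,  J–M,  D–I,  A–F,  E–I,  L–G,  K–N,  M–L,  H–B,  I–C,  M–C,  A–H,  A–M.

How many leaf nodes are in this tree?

Exactly 7 nodes have a single neighbour: B, D, E, F, G, J, K.

7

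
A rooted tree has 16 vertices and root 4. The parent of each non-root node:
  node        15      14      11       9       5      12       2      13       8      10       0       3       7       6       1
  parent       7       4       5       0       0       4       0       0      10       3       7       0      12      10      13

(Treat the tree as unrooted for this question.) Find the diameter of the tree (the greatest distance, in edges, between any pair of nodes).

7

BFS from 14 reaches 8 last, at distance 7; BFS from 8 confirms no node is farther.
Path: 14–4–12–7–0–3–10–8.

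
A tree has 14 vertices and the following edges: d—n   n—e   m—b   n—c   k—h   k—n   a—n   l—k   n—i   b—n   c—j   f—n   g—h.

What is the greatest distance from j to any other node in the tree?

Distances from j peak at 5, attained at g.
j–c–n–k–h–g

5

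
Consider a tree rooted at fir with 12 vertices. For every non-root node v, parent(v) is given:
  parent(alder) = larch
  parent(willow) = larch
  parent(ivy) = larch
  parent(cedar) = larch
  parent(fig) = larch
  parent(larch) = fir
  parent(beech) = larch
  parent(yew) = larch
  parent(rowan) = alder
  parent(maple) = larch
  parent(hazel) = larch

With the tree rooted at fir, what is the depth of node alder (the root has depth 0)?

2

Path from fir to alder: fir → larch → alder, which has 2 edges.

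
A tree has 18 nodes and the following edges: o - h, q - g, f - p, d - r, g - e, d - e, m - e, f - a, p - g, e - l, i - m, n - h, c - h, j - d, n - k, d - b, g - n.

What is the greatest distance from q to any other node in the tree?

Distances from q peak at 4, attained at b (r, i, a, j, c, o also at distance 4).
q – g – e – d – b

4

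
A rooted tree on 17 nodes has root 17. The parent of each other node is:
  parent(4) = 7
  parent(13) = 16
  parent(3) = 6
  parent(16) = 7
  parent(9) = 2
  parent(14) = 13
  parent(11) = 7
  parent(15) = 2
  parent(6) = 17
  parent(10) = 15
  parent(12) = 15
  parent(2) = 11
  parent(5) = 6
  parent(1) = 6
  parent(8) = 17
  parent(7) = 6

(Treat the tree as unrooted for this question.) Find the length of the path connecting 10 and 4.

The path is 10–15–2–11–7–4, which has 5 edges.

5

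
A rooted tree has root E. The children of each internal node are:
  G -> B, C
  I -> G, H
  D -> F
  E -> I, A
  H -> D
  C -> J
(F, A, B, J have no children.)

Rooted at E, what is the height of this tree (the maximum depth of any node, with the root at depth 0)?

F sits deepest: E–I–H–D–F — 4 edges from the root.

4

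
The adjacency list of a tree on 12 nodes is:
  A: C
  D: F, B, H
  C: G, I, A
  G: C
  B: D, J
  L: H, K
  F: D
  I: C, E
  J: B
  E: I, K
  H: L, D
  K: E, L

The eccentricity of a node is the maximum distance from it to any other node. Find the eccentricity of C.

A farthest node from C is J.
The path C – I – E – K – L – H – D – B – J has 8 edges.

8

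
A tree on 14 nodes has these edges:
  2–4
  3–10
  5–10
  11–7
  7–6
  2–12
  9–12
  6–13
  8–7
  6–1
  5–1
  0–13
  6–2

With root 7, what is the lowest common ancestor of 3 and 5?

5

3's ancestor chain is 3, 10, 5, 1, 6, 7 and 5's is 5, 1, 6, 7; they first meet at 5.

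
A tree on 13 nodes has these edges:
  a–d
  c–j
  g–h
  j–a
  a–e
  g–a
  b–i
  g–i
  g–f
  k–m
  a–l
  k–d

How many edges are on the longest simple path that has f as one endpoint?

The node farthest from f is m, via f-g-a-d-k-m — 5 edges.

5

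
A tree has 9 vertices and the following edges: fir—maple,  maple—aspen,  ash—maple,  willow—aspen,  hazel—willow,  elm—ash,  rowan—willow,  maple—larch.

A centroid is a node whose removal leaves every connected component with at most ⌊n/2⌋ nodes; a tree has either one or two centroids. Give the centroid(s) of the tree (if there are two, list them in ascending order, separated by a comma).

Delete maple: the remaining components have sizes 4, 2, 1, 1. Max 4 ≤ 4, so maple is a centroid.
Every other node leaves some component of size > 4, so the centroid is unique.

maple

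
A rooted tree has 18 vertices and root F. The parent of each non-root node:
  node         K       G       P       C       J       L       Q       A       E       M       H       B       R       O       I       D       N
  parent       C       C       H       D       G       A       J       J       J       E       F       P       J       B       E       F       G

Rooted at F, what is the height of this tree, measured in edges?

6

A deepest node is I, reached by F–D–C–G–J–E–I.
That path has 6 edges, so the height is 6.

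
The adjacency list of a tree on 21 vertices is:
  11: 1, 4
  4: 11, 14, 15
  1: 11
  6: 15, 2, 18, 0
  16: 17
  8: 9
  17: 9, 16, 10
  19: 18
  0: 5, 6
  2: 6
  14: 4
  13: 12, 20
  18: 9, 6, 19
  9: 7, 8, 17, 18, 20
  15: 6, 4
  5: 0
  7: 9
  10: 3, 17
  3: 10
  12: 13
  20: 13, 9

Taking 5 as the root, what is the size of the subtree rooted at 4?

4

The subtree rooted at 4 contains: 4, 11, 14, 1 — 4 nodes.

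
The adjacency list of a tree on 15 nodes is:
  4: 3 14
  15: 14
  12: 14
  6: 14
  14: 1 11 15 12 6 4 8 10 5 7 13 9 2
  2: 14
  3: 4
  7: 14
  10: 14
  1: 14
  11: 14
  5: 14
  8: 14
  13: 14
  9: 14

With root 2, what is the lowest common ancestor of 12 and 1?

Path 12→root: 12 14 2; path 1→root: 1 14 2.
First common node: 14.

14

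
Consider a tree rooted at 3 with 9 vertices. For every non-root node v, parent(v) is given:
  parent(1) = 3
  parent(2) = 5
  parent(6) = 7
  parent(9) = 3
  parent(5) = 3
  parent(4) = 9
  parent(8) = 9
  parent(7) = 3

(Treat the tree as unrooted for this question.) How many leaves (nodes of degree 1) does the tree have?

The leaves are 1, 2, 4, 6, 8.
That is 5 leaves.

5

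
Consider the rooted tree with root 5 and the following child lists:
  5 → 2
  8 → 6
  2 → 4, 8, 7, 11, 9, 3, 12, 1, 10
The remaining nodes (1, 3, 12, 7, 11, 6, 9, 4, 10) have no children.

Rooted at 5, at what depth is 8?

2

5 → 2 → 8 — 2 edges.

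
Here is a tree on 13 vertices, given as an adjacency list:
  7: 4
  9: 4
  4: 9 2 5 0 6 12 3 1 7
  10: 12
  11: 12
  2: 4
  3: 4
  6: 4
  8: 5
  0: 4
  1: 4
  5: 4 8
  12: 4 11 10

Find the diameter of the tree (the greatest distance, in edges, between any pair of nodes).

Starting from 8, a farthest node is 11 at distance 4.
One longest path: 8-5-4-12-11.
So the diameter is 4.

4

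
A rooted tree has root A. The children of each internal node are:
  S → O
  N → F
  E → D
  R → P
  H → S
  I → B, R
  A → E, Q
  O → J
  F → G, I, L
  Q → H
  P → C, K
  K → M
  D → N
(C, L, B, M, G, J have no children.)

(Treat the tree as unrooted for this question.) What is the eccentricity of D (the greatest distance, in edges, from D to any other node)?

A farthest node from D is M (J also at distance 7).
The path D – N – F – I – R – P – K – M has 7 edges.

7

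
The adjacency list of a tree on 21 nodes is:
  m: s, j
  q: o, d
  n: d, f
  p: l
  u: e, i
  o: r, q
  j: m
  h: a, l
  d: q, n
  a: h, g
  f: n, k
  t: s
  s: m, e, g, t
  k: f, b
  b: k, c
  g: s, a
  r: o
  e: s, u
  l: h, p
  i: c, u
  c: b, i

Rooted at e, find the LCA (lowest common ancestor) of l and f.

Ancestors of l (toward the root): l, h, a, g, s, e.
Ancestors of f: f, k, b, c, i, u, e.
The deepest node appearing in both lists is e.

e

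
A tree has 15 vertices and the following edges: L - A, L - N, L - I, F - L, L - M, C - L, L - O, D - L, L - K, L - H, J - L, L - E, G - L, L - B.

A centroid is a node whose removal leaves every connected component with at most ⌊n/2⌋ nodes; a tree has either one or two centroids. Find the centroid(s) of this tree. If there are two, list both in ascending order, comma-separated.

L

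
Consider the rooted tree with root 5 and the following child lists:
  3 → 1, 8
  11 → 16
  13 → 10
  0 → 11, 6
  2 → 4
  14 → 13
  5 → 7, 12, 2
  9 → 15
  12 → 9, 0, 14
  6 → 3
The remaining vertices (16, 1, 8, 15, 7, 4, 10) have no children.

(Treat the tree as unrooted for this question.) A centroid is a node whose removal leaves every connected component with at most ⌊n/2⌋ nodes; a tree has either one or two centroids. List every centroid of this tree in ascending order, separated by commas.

12

Removing 12 splits the tree into components of sizes 7, 4, 3, 2; the largest is 7 ≤ ⌊17/2⌋ = 8.
No neighbour of 12 does as well, so 12 is the unique centroid.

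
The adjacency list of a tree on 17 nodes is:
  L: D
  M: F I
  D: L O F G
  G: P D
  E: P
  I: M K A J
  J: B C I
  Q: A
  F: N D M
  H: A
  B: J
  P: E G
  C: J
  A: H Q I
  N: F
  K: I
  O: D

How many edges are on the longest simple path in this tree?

Starting from E, a farthest node is C at distance 8.
One longest path: E - P - G - D - F - M - I - J - C.
So the diameter is 8.

8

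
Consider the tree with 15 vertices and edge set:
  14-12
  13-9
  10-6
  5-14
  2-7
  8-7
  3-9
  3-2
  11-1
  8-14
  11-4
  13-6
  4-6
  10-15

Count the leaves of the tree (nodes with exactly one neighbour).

4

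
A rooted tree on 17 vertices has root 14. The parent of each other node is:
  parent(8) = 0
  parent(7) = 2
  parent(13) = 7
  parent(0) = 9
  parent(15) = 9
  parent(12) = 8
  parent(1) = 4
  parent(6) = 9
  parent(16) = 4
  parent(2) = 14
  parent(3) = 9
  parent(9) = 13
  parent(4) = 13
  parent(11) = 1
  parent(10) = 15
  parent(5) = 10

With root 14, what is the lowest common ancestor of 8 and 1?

13

Ancestors of 8 (toward the root): 8, 0, 9, 13, 7, 2, 14.
Ancestors of 1: 1, 4, 13, 7, 2, 14.
The deepest node appearing in both lists is 13.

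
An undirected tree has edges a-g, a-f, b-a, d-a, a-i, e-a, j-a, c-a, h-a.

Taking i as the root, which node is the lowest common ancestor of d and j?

Ancestors of d (toward the root): d, a, i.
Ancestors of j: j, a, i.
The deepest node appearing in both lists is a.

a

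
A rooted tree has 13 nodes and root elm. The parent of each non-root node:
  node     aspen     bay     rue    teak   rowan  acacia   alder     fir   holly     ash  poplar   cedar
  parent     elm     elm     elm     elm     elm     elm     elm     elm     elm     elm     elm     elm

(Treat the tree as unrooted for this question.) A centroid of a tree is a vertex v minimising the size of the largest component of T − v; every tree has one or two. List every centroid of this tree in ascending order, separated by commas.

elm

Delete elm: the remaining components have sizes 1, 1, 1, 1, 1, 1, 1, 1, 1, 1, 1, 1. Max 1 ≤ 6, so elm is a centroid.
No neighbour of elm does as well, so elm is the unique centroid.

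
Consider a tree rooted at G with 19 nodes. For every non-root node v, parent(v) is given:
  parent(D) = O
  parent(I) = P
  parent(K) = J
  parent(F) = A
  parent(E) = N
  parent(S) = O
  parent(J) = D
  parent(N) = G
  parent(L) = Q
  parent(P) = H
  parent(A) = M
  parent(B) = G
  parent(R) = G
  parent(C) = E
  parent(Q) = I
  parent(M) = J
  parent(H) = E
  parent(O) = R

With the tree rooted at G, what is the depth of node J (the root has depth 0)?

4

Path from G to J: G → R → O → D → J, which has 4 edges.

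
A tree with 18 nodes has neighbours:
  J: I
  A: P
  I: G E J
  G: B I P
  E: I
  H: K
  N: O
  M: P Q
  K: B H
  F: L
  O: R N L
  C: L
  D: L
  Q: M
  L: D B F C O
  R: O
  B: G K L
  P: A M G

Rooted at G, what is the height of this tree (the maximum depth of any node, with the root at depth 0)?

A deepest node is N, reached by G-B-L-O-N.
That path has 4 edges, so the height is 4.

4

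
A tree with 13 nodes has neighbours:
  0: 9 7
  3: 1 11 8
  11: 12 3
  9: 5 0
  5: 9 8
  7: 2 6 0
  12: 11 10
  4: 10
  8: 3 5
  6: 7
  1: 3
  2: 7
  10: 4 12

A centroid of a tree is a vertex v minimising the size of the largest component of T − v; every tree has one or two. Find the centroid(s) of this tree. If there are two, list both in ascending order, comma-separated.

Removing 8 splits the tree into components of sizes 6, 6; the largest is 6 ≤ ⌊13/2⌋ = 6.
No neighbour of 8 does as well, so 8 is the unique centroid.

8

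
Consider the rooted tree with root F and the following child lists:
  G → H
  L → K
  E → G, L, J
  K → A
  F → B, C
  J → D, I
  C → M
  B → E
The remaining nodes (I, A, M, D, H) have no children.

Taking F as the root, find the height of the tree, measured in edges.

5

A deepest node is A, reached by F – B – E – L – K – A.
That path has 5 edges, so the height is 5.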